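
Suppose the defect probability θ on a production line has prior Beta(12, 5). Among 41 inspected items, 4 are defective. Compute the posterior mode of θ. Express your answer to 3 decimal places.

Prior: Beta(12, 5).
Data: 4 successes in 41 trials. The binomial likelihood contributes θ^4(1−θ)^37, so the posterior is Beta(12+4, 5+37) = Beta(16, 42).
For Beta(a, b) with a, b > 1 the mode is (a−1)/(a+b−2) = 15/56 ≈ 0.268.

θ̂_MAP = 0.268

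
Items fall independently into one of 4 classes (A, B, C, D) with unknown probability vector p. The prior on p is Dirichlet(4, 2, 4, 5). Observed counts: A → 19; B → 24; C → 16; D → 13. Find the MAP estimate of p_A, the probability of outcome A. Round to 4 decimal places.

MAP estimate of p_A = 0.2651

The posterior is Dirichlet(αᵢ + nᵢ) = Dirichlet(23, 26, 20, 18).
For a Dirichlet(a₁,…,a_K) with all aᵢ > 1, the mode has j-th component (aⱼ − 1)/(Σaᵢ − K).
Here Σaᵢ = 87 and K = 4, so p_A = (23 − 1)/(87 − 4) = 22/83 ≈ 0.2651.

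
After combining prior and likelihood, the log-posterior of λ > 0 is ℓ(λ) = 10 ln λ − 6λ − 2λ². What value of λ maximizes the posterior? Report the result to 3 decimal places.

λ̂_MAP = 1.000

ℓ'(λ) = 10/λ − 6 − 4λ. Setting this to zero and multiplying by λ: 4λ² + 6λ − 10 = 0.
λ = (−6 + √(6² + 4·4·10)) / (2·4) = (−6 + √196) / 8 = (−6 + 14)/8 = 1.
ℓ''(λ) = −10/λ² − 4 < 0, confirming a maximum.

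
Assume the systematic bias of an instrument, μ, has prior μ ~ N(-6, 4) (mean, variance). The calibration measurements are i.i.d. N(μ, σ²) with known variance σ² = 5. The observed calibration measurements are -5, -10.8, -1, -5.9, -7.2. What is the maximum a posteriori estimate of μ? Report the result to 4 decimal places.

n = 5; x̄ = ((-5) + (-10.8) + (-1) + (-5.9) + (-7.2))/5 = -29.9/5 = -5.98.
For a Normal prior and Normal likelihood with known variance, the posterior is Normal; its mode equals its mean, the precision-weighted average.
Prior precision 1/σ₀² = 1/4 = 0.25; data precision n/σ² = 5/5 = 1.
μ̂ = (0.25·(-6) + 1·(-5.98)) / (0.25 + 1) = (-7.48)/1.25 = -5.9840.

μ̂_MAP = -5.9840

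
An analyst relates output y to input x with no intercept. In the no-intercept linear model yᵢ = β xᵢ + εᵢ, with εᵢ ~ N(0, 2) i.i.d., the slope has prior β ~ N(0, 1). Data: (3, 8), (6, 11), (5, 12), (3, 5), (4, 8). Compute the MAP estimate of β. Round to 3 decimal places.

log p(β | y) = −Σ(yᵢ − βxᵢ)²/(2·2) − β²/(2·1) + const.
Setting the derivative to zero: Σxᵢ(yᵢ − βxᵢ)/2 − β/1 = 0, so β = Σxᵢyᵢ / (Σxᵢ² + σ²/τ²).
Σxᵢyᵢ = 3·8 + 6·11 + 5·12 + 3·5 + 4·8 = 197; Σxᵢ² = 95; σ²/τ² = 2.
β̂_MAP = 197 / (95 + 2) = 197/97 ≈ 2.031.

β̂_MAP = 2.031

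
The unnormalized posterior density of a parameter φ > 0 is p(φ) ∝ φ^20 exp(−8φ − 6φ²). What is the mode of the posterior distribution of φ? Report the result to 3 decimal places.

ℓ'(φ) = 20/φ − 8 − 12φ. Setting this to zero and multiplying by φ: 12φ² + 8φ − 20 = 0.
φ = (−8 + √(8² + 4·12·20)) / (2·12) = (−8 + √1024) / 24 = (−8 + 32)/24 = 1.
ℓ''(φ) = −20/φ² − 12 < 0, confirming a maximum.

φ̂_MAP = 1.000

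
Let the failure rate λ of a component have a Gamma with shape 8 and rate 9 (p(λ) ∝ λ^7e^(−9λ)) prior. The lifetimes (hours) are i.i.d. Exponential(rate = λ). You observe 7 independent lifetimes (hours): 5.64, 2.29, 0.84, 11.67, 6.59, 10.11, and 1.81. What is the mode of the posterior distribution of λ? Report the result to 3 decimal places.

λ̂_MAP = 0.292

The Exponential(rate=λ) likelihood is ∝ λ^n e^(−λΣtᵢ). Here n = 7 and Σtᵢ = 5.64 + 2.29 + 0.84 + 11.67 + 6.59 + 10.11 + 1.81 = 38.95.
Posterior ∝ λ^7e^(−9λ) · λ^7e^(−38.95λ) = λ^14e^(−47.95λ), i.e. Gamma(15, 47.95).
Mode = (a−1)/b = 14/47.95 ≈ 0.292.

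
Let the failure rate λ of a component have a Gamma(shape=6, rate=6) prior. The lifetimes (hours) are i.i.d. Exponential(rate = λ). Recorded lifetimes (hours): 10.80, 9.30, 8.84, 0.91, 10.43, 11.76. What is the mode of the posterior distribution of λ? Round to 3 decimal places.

λ̂_MAP = 0.190

The Exponential(rate=λ) likelihood is ∝ λ^n e^(−λΣtᵢ). Here n = 6 and Σtᵢ = 10.80 + 9.30 + 8.84 + 0.91 + 10.43 + 11.76 = 52.04.
Posterior ∝ λ^5e^(−6λ) · λ^6e^(−52.04λ) = λ^11e^(−58.04λ), i.e. Gamma(12, 58.04).
Mode = (a−1)/b = 11/58.04 ≈ 0.190.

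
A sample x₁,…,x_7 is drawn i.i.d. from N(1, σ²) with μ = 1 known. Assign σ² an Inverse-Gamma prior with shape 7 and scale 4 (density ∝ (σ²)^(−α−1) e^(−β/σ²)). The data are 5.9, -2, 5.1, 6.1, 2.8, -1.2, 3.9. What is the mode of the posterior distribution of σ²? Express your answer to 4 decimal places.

σ̂²_MAP = 4.3617

Sum of squared deviations about the known mean: SS = (5.9−1)² + (-2−1)² + (5.1−1)² + (6.1−1)² + (2.8−1)² + (-1.2−1)² + (3.9−1)² = 92.32.
The Normal likelihood contributes (σ²)^(−n/2) exp(−SS/(2σ²)), so the posterior is Inverse-Gamma(α + n/2, β + SS/2) = Inverse-Gamma(10.5, 50.16).
The mode of Inverse-Gamma(a, b) is b/(a+1) = 50.16/11.5 ≈ 4.3617.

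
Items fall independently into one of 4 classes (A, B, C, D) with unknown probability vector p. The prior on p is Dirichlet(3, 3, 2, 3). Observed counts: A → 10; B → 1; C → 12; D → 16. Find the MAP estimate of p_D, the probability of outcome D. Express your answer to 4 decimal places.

MAP estimate of p_D = 0.3913

The posterior is Dirichlet(αᵢ + nᵢ) = Dirichlet(13, 4, 14, 19).
For a Dirichlet(a₁,…,a_K) with all aᵢ > 1, the mode has j-th component (aⱼ − 1)/(Σaᵢ − K).
Here Σaᵢ = 50 and K = 4, so p_D = (19 − 1)/(50 − 4) = 18/46 ≈ 0.3913.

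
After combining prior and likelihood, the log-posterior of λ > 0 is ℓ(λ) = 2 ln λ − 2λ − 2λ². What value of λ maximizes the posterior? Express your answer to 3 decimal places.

λ̂_MAP = 0.500

ℓ'(λ) = 2/λ − 2 − 4λ. Setting this to zero and multiplying by λ: 4λ² + 2λ − 2 = 0.
λ = (−2 + √(2² + 4·4·2)) / (2·4) = (−2 + √36) / 8 = (−2 + 6)/8 = 1/2.
ℓ''(λ) = −2/λ² − 4 < 0, confirming a maximum.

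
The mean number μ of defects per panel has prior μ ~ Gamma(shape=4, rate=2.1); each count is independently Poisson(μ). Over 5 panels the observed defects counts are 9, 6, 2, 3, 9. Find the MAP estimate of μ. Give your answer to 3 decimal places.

μ̂_MAP = 4.507

Σxᵢ = 9+6+2+3+9 = 29, with n = 5.
Posterior ∝ μ^3e^(−2.1μ) · μ^29e^(−5μ) = μ^32e^(−7.1μ), i.e. Gamma(shape=33, rate=7.1).
The mode of a Gamma(a, b) with a ≥ 1 (shape–rate) is (a−1)/b = 32/7.1 ≈ 4.507.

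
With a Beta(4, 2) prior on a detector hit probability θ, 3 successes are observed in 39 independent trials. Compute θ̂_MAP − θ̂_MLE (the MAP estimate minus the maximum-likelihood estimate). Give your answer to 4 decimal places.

MAP − MLE = 0.0626

Posterior is Beta(7, 38); MAP = (7−1)/(45−2) = 6/43 ≈ 0.13953.
MLE ignores the prior: θ̂_MLE = k/n = 3/39 ≈ 0.07692.
Difference = 6/43 − 3/39 = 35/559 ≈ 0.0626.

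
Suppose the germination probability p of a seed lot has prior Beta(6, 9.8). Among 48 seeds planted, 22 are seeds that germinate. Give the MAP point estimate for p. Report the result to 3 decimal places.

p̂_MAP = 0.437

Prior: Beta(6, 9.8).
Data: 22 successes in 48 trials. The binomial likelihood contributes p^22(1−p)^26, so the posterior is Beta(6+22, 9.8+26) = Beta(28, 35.8).
For Beta(a, b) with a, b > 1 the mode is (a−1)/(a+b−2) = 27/61.8 ≈ 0.437.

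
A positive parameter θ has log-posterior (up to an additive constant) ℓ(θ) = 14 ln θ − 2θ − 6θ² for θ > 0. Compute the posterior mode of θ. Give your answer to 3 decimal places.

ℓ'(θ) = 14/θ − 2 − 12θ. Setting this to zero and multiplying by θ: 12θ² + 2θ − 14 = 0.
θ = (−2 + √(2² + 4·12·14)) / (2·12) = (−2 + √676) / 24 = (−2 + 26)/24 = 1.
ℓ''(θ) = −14/θ² − 12 < 0, confirming a maximum.

θ̂_MAP = 1.000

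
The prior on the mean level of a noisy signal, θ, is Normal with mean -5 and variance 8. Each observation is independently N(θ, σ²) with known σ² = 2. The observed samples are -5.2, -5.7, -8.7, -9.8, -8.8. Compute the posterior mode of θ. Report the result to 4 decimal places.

θ̂_MAP = -7.5143

n = 5; x̄ = ((-5.2) + (-5.7) + (-8.7) + (-9.8) + (-8.8))/5 = -38.2/5 = -7.64.
For a Normal prior and Normal likelihood with known variance, the posterior is Normal; its mode equals its mean, the precision-weighted average.
Prior precision 1/σ₀² = 1/8 = 0.125; data precision n/σ² = 5/2 = 2.5.
θ̂ = (0.125·(-5) + 2.5·(-7.64)) / (0.125 + 2.5) = (-19.725)/2.625 = -263/35 ≈ -7.5143.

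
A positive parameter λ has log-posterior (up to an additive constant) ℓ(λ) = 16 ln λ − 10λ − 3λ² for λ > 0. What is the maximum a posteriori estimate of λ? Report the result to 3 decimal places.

λ̂_MAP = 1.000

ℓ'(λ) = 16/λ − 10 − 6λ. Setting this to zero and multiplying by λ: 6λ² + 10λ − 16 = 0.
λ = (−10 + √(10² + 4·6·16)) / (2·6) = (−10 + √484) / 12 = (−10 + 22)/12 = 1.
ℓ''(λ) = −16/λ² − 6 < 0, confirming a maximum.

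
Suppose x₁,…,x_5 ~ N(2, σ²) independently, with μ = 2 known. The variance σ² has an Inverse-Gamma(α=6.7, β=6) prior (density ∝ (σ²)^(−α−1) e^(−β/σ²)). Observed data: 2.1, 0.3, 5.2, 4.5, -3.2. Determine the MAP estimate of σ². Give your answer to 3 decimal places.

Sum of squared deviations about the known mean: SS = (2.1−2)² + (0.3−2)² + (5.2−2)² + (4.5−2)² + (-3.2−2)² = 46.43.
The Normal likelihood contributes (σ²)^(−n/2) exp(−SS/(2σ²)), so the posterior is Inverse-Gamma(α + n/2, β + SS/2) = Inverse-Gamma(9.2, 29.215).
The mode of Inverse-Gamma(a, b) is b/(a+1) = 29.215/10.2 ≈ 2.864.

σ̂²_MAP = 2.864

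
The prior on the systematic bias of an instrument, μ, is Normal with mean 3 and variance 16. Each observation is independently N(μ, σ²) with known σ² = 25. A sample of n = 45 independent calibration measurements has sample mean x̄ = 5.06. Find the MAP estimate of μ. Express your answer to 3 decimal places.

n = 45, x̄ = 5.06.
For a Normal prior and Normal likelihood with known variance, the posterior is Normal; its mode equals its mean, the precision-weighted average.
Prior precision 1/σ₀² = 1/16 = 0.0625; data precision n/σ² = 45/25 = 1.8.
μ̂ = (0.0625·3 + 1.8·5.06) / (0.0625 + 1.8) = 9.2955/1.8625 = 18591/3725 ≈ 4.991.

μ̂_MAP = 4.991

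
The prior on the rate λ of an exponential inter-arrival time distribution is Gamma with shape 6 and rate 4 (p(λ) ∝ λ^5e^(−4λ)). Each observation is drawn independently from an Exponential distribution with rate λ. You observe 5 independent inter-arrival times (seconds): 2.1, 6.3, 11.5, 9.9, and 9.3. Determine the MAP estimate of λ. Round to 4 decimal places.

The Exponential(rate=λ) likelihood is ∝ λ^n e^(−λΣtᵢ). Here n = 5 and Σtᵢ = 2.1 + 6.3 + 11.5 + 9.9 + 9.3 = 39.1.
Posterior ∝ λ^5e^(−4λ) · λ^5e^(−39.1λ) = λ^10e^(−43.1λ), i.e. Gamma(11, 43.1).
Mode = (a−1)/b = 10/43.1 ≈ 0.2320.

λ̂_MAP = 0.2320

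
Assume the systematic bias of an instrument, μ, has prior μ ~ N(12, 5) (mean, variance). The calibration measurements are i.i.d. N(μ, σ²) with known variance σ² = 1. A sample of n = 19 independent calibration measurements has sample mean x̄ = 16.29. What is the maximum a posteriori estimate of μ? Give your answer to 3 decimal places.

n = 19, x̄ = 16.29.
For a Normal prior and Normal likelihood with known variance, the posterior is Normal; its mode equals its mean, the precision-weighted average.
Prior precision 1/σ₀² = 1/5 = 0.2; data precision n/σ² = 19/1 = 19.
μ̂ = (0.2·12 + 19·16.29) / (0.2 + 19) = 311.91/19.2 = 16.2453125 ≈ 16.245.

μ̂_MAP = 16.245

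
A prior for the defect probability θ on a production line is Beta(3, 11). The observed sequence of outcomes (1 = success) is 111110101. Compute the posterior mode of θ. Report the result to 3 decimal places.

θ̂_MAP = 0.429

Prior: Beta(3, 11).
Data: 7 successes in 9 trials (from the sequence). The binomial likelihood contributes θ^7(1−θ)^2, so the posterior is Beta(3+7, 11+2) = Beta(10, 13).
For Beta(a, b) with a, b > 1 the mode is (a−1)/(a+b−2) = 9/21 ≈ 0.429.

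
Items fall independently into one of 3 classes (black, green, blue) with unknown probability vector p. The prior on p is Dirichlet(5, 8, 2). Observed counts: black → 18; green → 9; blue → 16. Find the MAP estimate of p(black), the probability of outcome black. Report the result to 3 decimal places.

MAP estimate of p(black) = 0.400

The posterior is Dirichlet(αᵢ + nᵢ) = Dirichlet(23, 17, 18).
For a Dirichlet(a₁,…,a_K) with all aᵢ > 1, the mode has j-th component (aⱼ − 1)/(Σaᵢ − K).
Here Σaᵢ = 58 and K = 3, so p(black) = (23 − 1)/(58 − 3) = 22/55 ≈ 0.400.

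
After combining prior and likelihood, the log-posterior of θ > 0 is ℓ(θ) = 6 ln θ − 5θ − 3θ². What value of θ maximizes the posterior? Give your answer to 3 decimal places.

θ̂_MAP = 0.667

ℓ'(θ) = 6/θ − 5 − 6θ. Setting this to zero and multiplying by θ: 6θ² + 5θ − 6 = 0.
θ = (−5 + √(5² + 4·6·6)) / (2·6) = (−5 + √169) / 12 = (−5 + 13)/12 = 2/3.
ℓ''(θ) = −6/θ² − 6 < 0, confirming a maximum.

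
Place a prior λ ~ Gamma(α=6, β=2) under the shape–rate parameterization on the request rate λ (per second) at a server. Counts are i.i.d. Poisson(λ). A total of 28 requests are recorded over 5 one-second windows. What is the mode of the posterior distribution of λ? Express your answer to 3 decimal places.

Σxᵢ = 28, n = 5.
Posterior ∝ λ^5e^(−2λ) · λ^28e^(−5λ) = λ^33e^(−7λ), i.e. Gamma(shape=34, rate=7).
The mode of a Gamma(a, b) with a ≥ 1 (shape–rate) is (a−1)/b = 33/7 ≈ 4.714.

λ̂_MAP = 4.714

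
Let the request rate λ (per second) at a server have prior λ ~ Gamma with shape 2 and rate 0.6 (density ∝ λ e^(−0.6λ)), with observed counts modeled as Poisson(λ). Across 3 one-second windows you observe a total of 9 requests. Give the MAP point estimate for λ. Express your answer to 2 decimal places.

λ̂_MAP = 2.78

Σxᵢ = 9, n = 3.
Posterior ∝ λe^(−0.6λ) · λ^9e^(−3λ) = λ^10e^(−3.6λ), i.e. Gamma(shape=11, rate=3.6).
The mode of a Gamma(a, b) with a ≥ 1 (shape–rate) is (a−1)/b = 10/3.6 ≈ 2.78.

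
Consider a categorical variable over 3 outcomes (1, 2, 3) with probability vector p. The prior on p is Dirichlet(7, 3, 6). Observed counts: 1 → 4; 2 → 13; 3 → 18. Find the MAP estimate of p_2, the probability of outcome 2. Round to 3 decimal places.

MAP estimate: 0.313

The posterior is Dirichlet(αᵢ + nᵢ) = Dirichlet(11, 16, 24).
For a Dirichlet(a₁,…,a_K) with all aᵢ > 1, the mode has j-th component (aⱼ − 1)/(Σaᵢ − K).
Here Σaᵢ = 51 and K = 3, so p_2 = (16 − 1)/(51 − 3) = 15/48 ≈ 0.313.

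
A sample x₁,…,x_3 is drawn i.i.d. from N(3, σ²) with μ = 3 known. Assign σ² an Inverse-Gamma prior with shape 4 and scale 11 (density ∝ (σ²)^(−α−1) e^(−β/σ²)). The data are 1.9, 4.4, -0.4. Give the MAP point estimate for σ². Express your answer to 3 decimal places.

σ̂²_MAP = 2.825

Sum of squared deviations about the known mean: SS = (1.9−3)² + (4.4−3)² + (-0.4−3)² = 14.73.
The Normal likelihood contributes (σ²)^(−n/2) exp(−SS/(2σ²)), so the posterior is Inverse-Gamma(α + n/2, β + SS/2) = Inverse-Gamma(5.5, 18.365).
The mode of Inverse-Gamma(a, b) is b/(a+1) = 18.365/6.5 ≈ 2.825.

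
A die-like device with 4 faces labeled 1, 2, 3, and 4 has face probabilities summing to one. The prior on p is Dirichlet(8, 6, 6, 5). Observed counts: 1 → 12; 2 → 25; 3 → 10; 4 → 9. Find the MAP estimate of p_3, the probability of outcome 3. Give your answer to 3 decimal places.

The posterior is Dirichlet(αᵢ + nᵢ) = Dirichlet(20, 31, 16, 14).
For a Dirichlet(a₁,…,a_K) with all aᵢ > 1, the mode has j-th component (aⱼ − 1)/(Σaᵢ − K).
Here Σaᵢ = 81 and K = 4, so p_3 = (16 − 1)/(81 − 4) = 15/77 ≈ 0.195.

MAP estimate: 0.195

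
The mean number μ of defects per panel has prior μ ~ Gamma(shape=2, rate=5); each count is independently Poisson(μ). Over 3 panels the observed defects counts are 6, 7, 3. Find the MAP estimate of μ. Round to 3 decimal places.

Σxᵢ = 6+7+3 = 16, with n = 3.
Posterior ∝ μe^(−5μ) · μ^16e^(−3μ) = μ^17e^(−8μ), i.e. Gamma(shape=18, rate=8).
The mode of a Gamma(a, b) with a ≥ 1 (shape–rate) is (a−1)/b = 17/8 ≈ 2.125.

μ̂_MAP = 2.125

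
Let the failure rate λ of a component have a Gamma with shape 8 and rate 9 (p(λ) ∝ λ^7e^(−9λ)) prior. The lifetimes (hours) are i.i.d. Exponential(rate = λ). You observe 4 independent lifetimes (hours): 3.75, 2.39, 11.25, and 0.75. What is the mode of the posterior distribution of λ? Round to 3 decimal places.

The Exponential(rate=λ) likelihood is ∝ λ^n e^(−λΣtᵢ). Here n = 4 and Σtᵢ = 3.75 + 2.39 + 11.25 + 0.75 = 18.14.
Posterior ∝ λ^7e^(−9λ) · λ^4e^(−18.14λ) = λ^11e^(−27.14λ), i.e. Gamma(12, 27.14).
Mode = (a−1)/b = 11/27.14 ≈ 0.405.

λ̂_MAP = 0.405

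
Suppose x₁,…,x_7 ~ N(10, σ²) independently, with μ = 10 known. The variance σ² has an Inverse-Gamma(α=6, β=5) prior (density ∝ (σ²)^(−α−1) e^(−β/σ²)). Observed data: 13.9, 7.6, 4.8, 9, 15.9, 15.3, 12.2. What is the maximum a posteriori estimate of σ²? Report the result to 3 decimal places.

σ̂²_MAP = 6.036

Sum of squared deviations about the known mean: SS = (13.9−10)² + (7.6−10)² + (4.8−10)² + (9−10)² + (15.9−10)² + (15.3−10)² + (12.2−10)² = 116.75.
The Normal likelihood contributes (σ²)^(−n/2) exp(−SS/(2σ²)), so the posterior is Inverse-Gamma(α + n/2, β + SS/2) = Inverse-Gamma(9.5, 63.375).
The mode of Inverse-Gamma(a, b) is b/(a+1) = 63.375/10.5 ≈ 6.036.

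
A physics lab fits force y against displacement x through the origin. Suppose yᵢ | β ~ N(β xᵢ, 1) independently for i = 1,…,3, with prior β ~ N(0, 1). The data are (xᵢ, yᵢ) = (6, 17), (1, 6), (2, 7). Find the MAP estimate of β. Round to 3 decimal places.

log p(β | y) = −Σ(yᵢ − βxᵢ)²/(2·1) − β²/(2·1) + const.
Setting the derivative to zero: Σxᵢ(yᵢ − βxᵢ)/1 − β/1 = 0, so β = Σxᵢyᵢ / (Σxᵢ² + σ²/τ²).
Σxᵢyᵢ = 6·17 + 1·6 + 2·7 = 122; Σxᵢ² = 41; σ²/τ² = 1.
β̂_MAP = 122 / (41 + 1) = 122/42 ≈ 2.905.

β̂_MAP = 2.905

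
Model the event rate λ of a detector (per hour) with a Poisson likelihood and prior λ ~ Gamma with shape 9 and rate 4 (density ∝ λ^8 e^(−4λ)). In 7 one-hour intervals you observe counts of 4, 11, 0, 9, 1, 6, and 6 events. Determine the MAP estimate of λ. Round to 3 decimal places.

Σxᵢ = 4+11+0+9+1+6+6 = 37, with n = 7.
Posterior ∝ λ^8e^(−4λ) · λ^37e^(−7λ) = λ^45e^(−11λ), i.e. Gamma(shape=46, rate=11).
The mode of a Gamma(a, b) with a ≥ 1 (shape–rate) is (a−1)/b = 45/11 ≈ 4.091.

λ̂_MAP = 4.091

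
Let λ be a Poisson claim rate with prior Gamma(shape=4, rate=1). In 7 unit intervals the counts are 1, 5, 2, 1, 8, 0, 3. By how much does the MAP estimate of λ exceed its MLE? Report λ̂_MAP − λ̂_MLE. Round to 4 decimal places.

MAP − MLE = 0.0179

Σxᵢ = 20. Posterior is Gamma(24, 8); MAP = (24−1)/8 = 23/8 ≈ 2.87500.
MLE = x̄ = 20/7 ≈ 2.85714.
Difference = 23/8 − 20/7 = 1/56 ≈ 0.0179.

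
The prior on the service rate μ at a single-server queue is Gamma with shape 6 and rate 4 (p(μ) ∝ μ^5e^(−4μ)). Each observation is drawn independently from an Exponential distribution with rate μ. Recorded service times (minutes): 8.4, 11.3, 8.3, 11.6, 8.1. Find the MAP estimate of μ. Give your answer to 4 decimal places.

μ̂_MAP = 0.1934

The Exponential(rate=μ) likelihood is ∝ μ^n e^(−μΣtᵢ). Here n = 5 and Σtᵢ = 8.4 + 11.3 + 8.3 + 11.6 + 8.1 = 47.7.
Posterior ∝ μ^5e^(−4μ) · μ^5e^(−47.7μ) = μ^10e^(−51.7μ), i.e. Gamma(11, 51.7).
Mode = (a−1)/b = 10/51.7 ≈ 0.1934.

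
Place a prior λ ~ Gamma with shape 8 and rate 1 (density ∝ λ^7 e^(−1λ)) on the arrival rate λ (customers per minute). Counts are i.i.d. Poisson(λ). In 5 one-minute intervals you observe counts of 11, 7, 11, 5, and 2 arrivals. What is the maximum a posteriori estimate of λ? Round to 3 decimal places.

λ̂_MAP = 7.167

Σxᵢ = 11+7+11+5+2 = 36, with n = 5.
Posterior ∝ λ^7e^(−1λ) · λ^36e^(−5λ) = λ^43e^(−6λ), i.e. Gamma(shape=44, rate=6).
The mode of a Gamma(a, b) with a ≥ 1 (shape–rate) is (a−1)/b = 43/6 ≈ 7.167.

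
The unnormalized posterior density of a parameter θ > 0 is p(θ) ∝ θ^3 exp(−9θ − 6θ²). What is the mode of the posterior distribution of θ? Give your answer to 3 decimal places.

θ̂_MAP = 0.250

ℓ'(θ) = 3/θ − 9 − 12θ. Setting this to zero and multiplying by θ: 12θ² + 9θ − 3 = 0.
θ = (−9 + √(9² + 4·12·3)) / (2·12) = (−9 + √225) / 24 = (−9 + 15)/24 = 1/4.
ℓ''(θ) = −3/θ² − 12 < 0, confirming a maximum.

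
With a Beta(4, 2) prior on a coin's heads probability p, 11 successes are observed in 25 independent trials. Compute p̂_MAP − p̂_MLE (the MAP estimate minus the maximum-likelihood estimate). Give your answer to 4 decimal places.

Posterior is Beta(15, 16); MAP = (15−1)/(31−2) = 14/29 ≈ 0.48276.
MLE ignores the prior: p̂_MLE = k/n = 11/25 ≈ 0.44000.
Difference = 14/29 − 11/25 = 31/725 ≈ 0.0428.

MAP − MLE = 0.0428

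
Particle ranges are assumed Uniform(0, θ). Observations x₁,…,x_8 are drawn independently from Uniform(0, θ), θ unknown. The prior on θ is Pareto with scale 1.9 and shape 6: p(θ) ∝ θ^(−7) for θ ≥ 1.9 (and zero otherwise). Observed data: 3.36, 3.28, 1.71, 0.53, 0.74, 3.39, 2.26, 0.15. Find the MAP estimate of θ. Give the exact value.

The Uniform(0, θ) likelihood is θ^(−n) for θ ≥ max(xᵢ), zero otherwise. Here max(xᵢ) = 3.39.
Posterior ∝ θ^(−7) · θ^(−8) = θ^(−15) on θ ≥ max(1.9, 3.39) = 3.39.
This density is strictly decreasing in θ, so the posterior mode lies at the lower boundary of the support.

θ̂_MAP = 3.39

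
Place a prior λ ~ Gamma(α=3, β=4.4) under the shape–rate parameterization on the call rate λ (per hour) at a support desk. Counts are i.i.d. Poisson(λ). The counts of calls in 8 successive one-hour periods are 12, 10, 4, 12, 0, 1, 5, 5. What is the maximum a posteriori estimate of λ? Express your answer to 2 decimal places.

Σxᵢ = 12+10+4+12+0+1+5+5 = 49, with n = 8.
Posterior ∝ λ^2e^(−4.4λ) · λ^49e^(−8λ) = λ^51e^(−12.4λ), i.e. Gamma(shape=52, rate=12.4).
The mode of a Gamma(a, b) with a ≥ 1 (shape–rate) is (a−1)/b = 51/12.4 ≈ 4.11.

λ̂_MAP = 4.11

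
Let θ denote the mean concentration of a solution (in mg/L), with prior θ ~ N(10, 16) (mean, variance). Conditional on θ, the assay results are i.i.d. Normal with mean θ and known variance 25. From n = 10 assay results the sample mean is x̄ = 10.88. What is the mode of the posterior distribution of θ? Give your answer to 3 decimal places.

θ̂_MAP = 10.761

n = 10, x̄ = 10.88.
For a Normal prior and Normal likelihood with known variance, the posterior is Normal; its mode equals its mean, the precision-weighted average.
Prior precision 1/σ₀² = 1/16 = 0.0625; data precision n/σ² = 10/25 = 0.4.
θ̂ = (0.0625·10 + 0.4·10.88) / (0.0625 + 0.4) = 4.977/0.4625 = 9954/925 ≈ 10.761.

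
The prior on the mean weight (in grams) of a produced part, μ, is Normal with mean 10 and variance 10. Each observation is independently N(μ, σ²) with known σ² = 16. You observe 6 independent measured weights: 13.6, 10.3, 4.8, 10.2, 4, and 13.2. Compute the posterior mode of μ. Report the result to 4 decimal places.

n = 6; x̄ = (13.6 + 10.3 + 4.8 + 10.2 + 4 + 13.2)/6 = 56.1/6 = 9.35.
For a Normal prior and Normal likelihood with known variance, the posterior is Normal; its mode equals its mean, the precision-weighted average.
Prior precision 1/σ₀² = 1/10 = 0.1; data precision n/σ² = 6/16 = 0.375.
μ̂ = (0.1·10 + 0.375·9.35) / (0.1 + 0.375) = 4.50625/0.475 = 721/76 ≈ 9.4868.

μ̂_MAP = 9.4868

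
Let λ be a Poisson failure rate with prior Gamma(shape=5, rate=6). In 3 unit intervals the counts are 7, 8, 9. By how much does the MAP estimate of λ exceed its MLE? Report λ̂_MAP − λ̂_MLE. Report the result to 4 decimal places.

MAP − MLE = -4.8889

Σxᵢ = 24. Posterior is Gamma(29, 9); MAP = (29−1)/9 = 28/9 ≈ 3.11111.
MLE = x̄ = 24/3 ≈ 8.00000.
Difference = 28/9 − 24/3 = -44/9 ≈ -4.8889.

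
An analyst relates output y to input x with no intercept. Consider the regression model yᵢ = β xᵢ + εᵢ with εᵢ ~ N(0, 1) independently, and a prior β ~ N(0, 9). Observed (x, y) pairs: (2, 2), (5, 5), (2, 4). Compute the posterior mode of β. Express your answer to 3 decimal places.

β̂_MAP = 1.117

log p(β | y) = −Σ(yᵢ − βxᵢ)²/(2·1) − β²/(2·9) + const.
Setting the derivative to zero: Σxᵢ(yᵢ − βxᵢ)/1 − β/9 = 0, so β = Σxᵢyᵢ / (Σxᵢ² + σ²/τ²).
Σxᵢyᵢ = 2·2 + 5·5 + 2·4 = 37; Σxᵢ² = 33; σ²/τ² = 1/9.
β̂_MAP = 37 / (33 + 1/9) = 37/(298/9) = 333/298 ≈ 1.117.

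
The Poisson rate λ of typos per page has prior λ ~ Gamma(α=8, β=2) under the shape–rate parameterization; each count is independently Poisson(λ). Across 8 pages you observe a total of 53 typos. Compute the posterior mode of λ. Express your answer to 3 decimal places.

Σxᵢ = 53, n = 8.
Posterior ∝ λ^7e^(−2λ) · λ^53e^(−8λ) = λ^60e^(−10λ), i.e. Gamma(shape=61, rate=10).
The mode of a Gamma(a, b) with a ≥ 1 (shape–rate) is (a−1)/b = 60/10 ≈ 6.000.

λ̂_MAP = 6.000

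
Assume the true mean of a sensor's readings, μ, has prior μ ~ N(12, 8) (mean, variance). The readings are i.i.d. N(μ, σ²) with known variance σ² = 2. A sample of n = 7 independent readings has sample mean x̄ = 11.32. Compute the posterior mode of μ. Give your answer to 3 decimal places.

μ̂_MAP = 11.343

n = 7, x̄ = 11.32.
For a Normal prior and Normal likelihood with known variance, the posterior is Normal; its mode equals its mean, the precision-weighted average.
Prior precision 1/σ₀² = 1/8 = 0.125; data precision n/σ² = 7/2 = 3.5.
μ̂ = (0.125·12 + 3.5·11.32) / (0.125 + 3.5) = 41.12/3.625 = 8224/725 ≈ 11.343.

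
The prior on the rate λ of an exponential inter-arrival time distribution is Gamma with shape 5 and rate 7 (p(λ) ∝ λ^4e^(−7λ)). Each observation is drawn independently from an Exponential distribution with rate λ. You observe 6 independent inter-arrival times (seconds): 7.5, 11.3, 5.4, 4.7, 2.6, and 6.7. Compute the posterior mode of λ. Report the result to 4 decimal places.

λ̂_MAP = 0.2212

The Exponential(rate=λ) likelihood is ∝ λ^n e^(−λΣtᵢ). Here n = 6 and Σtᵢ = 7.5 + 11.3 + 5.4 + 4.7 + 2.6 + 6.7 = 38.2.
Posterior ∝ λ^4e^(−7λ) · λ^6e^(−38.2λ) = λ^10e^(−45.2λ), i.e. Gamma(11, 45.2).
Mode = (a−1)/b = 10/45.2 ≈ 0.2212.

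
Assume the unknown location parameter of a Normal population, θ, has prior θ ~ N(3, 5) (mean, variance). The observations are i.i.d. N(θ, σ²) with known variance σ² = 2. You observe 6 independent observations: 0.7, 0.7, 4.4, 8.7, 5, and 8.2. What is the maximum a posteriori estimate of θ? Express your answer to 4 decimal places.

θ̂_MAP = 4.5156

n = 6; x̄ = (0.7 + 0.7 + 4.4 + 8.7 + 5 + 8.2)/6 = 27.7/6 = 277/60 ≈ 4.6167.
For a Normal prior and Normal likelihood with known variance, the posterior is Normal; its mode equals its mean, the precision-weighted average.
Prior precision 1/σ₀² = 1/5 = 0.2; data precision n/σ² = 6/2 = 3.
θ̂ = (0.2·3 + 3·(277/60)) / (0.2 + 3) = 14.45/3.2 = 4.515625 ≈ 4.5156.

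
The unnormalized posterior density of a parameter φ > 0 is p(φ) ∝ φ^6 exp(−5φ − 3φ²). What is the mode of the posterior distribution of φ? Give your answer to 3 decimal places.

ℓ'(φ) = 6/φ − 5 − 6φ. Setting this to zero and multiplying by φ: 6φ² + 5φ − 6 = 0.
φ = (−5 + √(5² + 4·6·6)) / (2·6) = (−5 + √169) / 12 = (−5 + 13)/12 = 2/3.
ℓ''(φ) = −6/φ² − 6 < 0, confirming a maximum.

φ̂_MAP = 0.667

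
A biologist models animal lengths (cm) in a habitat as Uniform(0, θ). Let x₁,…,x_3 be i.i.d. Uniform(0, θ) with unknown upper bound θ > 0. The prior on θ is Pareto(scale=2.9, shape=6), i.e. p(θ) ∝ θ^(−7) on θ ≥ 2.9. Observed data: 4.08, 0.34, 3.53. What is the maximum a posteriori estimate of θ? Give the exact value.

The Uniform(0, θ) likelihood is θ^(−n) for θ ≥ max(xᵢ), zero otherwise. Here max(xᵢ) = 4.08.
Posterior ∝ θ^(−7) · θ^(−3) = θ^(−10) on θ ≥ max(2.9, 4.08) = 4.08.
This density is strictly decreasing in θ, so the posterior mode lies at the lower boundary of the support.

θ̂_MAP = 4.08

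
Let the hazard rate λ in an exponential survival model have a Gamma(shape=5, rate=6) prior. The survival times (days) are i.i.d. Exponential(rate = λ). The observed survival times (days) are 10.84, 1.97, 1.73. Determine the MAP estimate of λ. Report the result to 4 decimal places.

λ̂_MAP = 0.3408

The Exponential(rate=λ) likelihood is ∝ λ^n e^(−λΣtᵢ). Here n = 3 and Σtᵢ = 10.84 + 1.97 + 1.73 = 14.54.
Posterior ∝ λ^4e^(−6λ) · λ^3e^(−14.54λ) = λ^7e^(−20.54λ), i.e. Gamma(8, 20.54).
Mode = (a−1)/b = 7/20.54 ≈ 0.3408.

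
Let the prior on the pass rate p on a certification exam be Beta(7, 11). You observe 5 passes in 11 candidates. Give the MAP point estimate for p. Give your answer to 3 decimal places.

p̂_MAP = 0.407

Prior: Beta(7, 11).
Data: 5 successes in 11 trials. The binomial likelihood contributes p^5(1−p)^6, so the posterior is Beta(7+5, 11+6) = Beta(12, 17).
For Beta(a, b) with a, b > 1 the mode is (a−1)/(a+b−2) = 11/27 ≈ 0.407.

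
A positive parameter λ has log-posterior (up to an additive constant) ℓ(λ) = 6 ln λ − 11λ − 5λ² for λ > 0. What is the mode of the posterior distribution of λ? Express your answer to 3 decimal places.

ℓ'(λ) = 6/λ − 11 − 10λ. Setting this to zero and multiplying by λ: 10λ² + 11λ − 6 = 0.
λ = (−11 + √(11² + 4·10·6)) / (2·10) = (−11 + √361) / 20 = (−11 + 19)/20 = 2/5.
ℓ''(λ) = −6/λ² − 10 < 0, confirming a maximum.

λ̂_MAP = 0.400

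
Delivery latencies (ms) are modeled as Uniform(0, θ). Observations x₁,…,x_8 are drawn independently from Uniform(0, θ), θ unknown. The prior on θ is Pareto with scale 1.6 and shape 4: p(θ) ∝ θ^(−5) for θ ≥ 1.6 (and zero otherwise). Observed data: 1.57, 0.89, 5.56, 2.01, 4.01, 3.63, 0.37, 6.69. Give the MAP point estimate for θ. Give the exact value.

The Uniform(0, θ) likelihood is θ^(−n) for θ ≥ max(xᵢ), zero otherwise. Here max(xᵢ) = 6.69.
Posterior ∝ θ^(−5) · θ^(−8) = θ^(−13) on θ ≥ max(1.6, 6.69) = 6.69.
This density is strictly decreasing in θ, so the posterior mode lies at the lower boundary of the support.

θ̂_MAP = 6.69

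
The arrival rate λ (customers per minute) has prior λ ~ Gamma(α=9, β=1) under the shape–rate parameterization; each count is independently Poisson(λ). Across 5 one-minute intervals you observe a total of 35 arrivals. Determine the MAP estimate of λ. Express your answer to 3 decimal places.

λ̂_MAP = 7.167

Σxᵢ = 35, n = 5.
Posterior ∝ λ^8e^(−1λ) · λ^35e^(−5λ) = λ^43e^(−6λ), i.e. Gamma(shape=44, rate=6).
The mode of a Gamma(a, b) with a ≥ 1 (shape–rate) is (a−1)/b = 43/6 ≈ 7.167.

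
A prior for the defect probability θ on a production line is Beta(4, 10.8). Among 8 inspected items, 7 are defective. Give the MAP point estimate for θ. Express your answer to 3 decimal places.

Prior: Beta(4, 10.8).
Data: 7 successes in 8 trials. The binomial likelihood contributes θ^7(1−θ)^1, so the posterior is Beta(4+7, 10.8+1) = Beta(11, 11.8).
For Beta(a, b) with a, b > 1 the mode is (a−1)/(a+b−2) = 10/20.8 ≈ 0.481.

θ̂_MAP = 0.481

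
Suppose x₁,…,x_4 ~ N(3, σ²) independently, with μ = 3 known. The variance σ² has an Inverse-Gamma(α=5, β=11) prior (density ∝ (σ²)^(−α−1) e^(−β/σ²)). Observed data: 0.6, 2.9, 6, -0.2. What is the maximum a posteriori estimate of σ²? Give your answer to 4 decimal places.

σ̂²_MAP = 2.9381

Sum of squared deviations about the known mean: SS = (0.6−3)² + (2.9−3)² + (6−3)² + (-0.2−3)² = 25.01.
The Normal likelihood contributes (σ²)^(−n/2) exp(−SS/(2σ²)), so the posterior is Inverse-Gamma(α + n/2, β + SS/2) = Inverse-Gamma(7, 23.505).
The mode of Inverse-Gamma(a, b) is b/(a+1) = 23.505/8 ≈ 2.9381.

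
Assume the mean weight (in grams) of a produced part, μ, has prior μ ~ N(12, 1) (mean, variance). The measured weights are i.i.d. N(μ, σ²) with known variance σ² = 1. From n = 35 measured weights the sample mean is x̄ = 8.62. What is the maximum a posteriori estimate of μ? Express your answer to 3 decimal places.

μ̂_MAP = 8.714

n = 35, x̄ = 8.62.
For a Normal prior and Normal likelihood with known variance, the posterior is Normal; its mode equals its mean, the precision-weighted average.
Prior precision 1/σ₀² = 1/1 = 1; data precision n/σ² = 35/1 = 35.
μ̂ = (1·12 + 35·8.62) / (1 + 35) = 313.7/36 = 3137/360 ≈ 8.714.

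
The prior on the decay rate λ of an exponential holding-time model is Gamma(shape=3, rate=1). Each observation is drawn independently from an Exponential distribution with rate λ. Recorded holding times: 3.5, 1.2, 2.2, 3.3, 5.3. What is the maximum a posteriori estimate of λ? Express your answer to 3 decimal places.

The Exponential(rate=λ) likelihood is ∝ λ^n e^(−λΣtᵢ). Here n = 5 and Σtᵢ = 3.5 + 1.2 + 2.2 + 3.3 + 5.3 = 15.5.
Posterior ∝ λ^2e^(−1λ) · λ^5e^(−15.5λ) = λ^7e^(−16.5λ), i.e. Gamma(8, 16.5).
Mode = (a−1)/b = 7/16.5 ≈ 0.424.

λ̂_MAP = 0.424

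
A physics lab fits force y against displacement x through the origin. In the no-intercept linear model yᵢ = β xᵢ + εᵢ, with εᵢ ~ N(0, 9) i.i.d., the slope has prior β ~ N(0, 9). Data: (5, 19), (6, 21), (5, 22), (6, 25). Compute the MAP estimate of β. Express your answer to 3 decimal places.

β̂_MAP = 3.911

log p(β | y) = −Σ(yᵢ − βxᵢ)²/(2·9) − β²/(2·9) + const.
Setting the derivative to zero: Σxᵢ(yᵢ − βxᵢ)/9 − β/9 = 0, so β = Σxᵢyᵢ / (Σxᵢ² + σ²/τ²).
Σxᵢyᵢ = 5·19 + 6·21 + 5·22 + 6·25 = 481; Σxᵢ² = 122; σ²/τ² = 1.
β̂_MAP = 481 / (122 + 1) = 481/123 ≈ 3.911.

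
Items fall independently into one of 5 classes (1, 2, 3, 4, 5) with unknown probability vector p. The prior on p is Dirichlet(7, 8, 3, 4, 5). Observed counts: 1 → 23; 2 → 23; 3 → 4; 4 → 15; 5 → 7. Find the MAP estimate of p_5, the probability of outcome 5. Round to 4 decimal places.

MAP estimate: 0.1170

The posterior is Dirichlet(αᵢ + nᵢ) = Dirichlet(30, 31, 7, 19, 12).
For a Dirichlet(a₁,…,a_K) with all aᵢ > 1, the mode has j-th component (aⱼ − 1)/(Σaᵢ − K).
Here Σaᵢ = 99 and K = 5, so p_5 = (12 − 1)/(99 − 5) = 11/94 ≈ 0.1170.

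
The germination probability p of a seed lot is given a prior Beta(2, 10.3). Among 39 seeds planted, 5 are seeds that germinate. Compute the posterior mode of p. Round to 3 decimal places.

Prior: Beta(2, 10.3).
Data: 5 successes in 39 trials. The binomial likelihood contributes p^5(1−p)^34, so the posterior is Beta(2+5, 10.3+34) = Beta(7, 44.3).
For Beta(a, b) with a, b > 1 the mode is (a−1)/(a+b−2) = 6/49.3 ≈ 0.122.

p̂_MAP = 0.122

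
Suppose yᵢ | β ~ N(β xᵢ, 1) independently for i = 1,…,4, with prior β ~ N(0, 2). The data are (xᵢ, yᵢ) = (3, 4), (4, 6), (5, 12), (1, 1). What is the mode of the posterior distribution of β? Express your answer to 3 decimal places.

log p(β | y) = −Σ(yᵢ − βxᵢ)²/(2·1) − β²/(2·2) + const.
Setting the derivative to zero: Σxᵢ(yᵢ − βxᵢ)/1 − β/2 = 0, so β = Σxᵢyᵢ / (Σxᵢ² + σ²/τ²).
Σxᵢyᵢ = 3·4 + 4·6 + 5·12 + 1·1 = 97; Σxᵢ² = 51; σ²/τ² = 0.5.
β̂_MAP = 97 / (51 + 0.5) = 97/51.5 ≈ 1.883.

β̂_MAP = 1.883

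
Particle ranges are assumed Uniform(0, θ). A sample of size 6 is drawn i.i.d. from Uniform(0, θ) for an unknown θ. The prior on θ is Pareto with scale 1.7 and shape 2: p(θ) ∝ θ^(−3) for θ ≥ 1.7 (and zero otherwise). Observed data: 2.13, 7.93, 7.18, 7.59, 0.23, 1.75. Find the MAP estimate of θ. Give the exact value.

The Uniform(0, θ) likelihood is θ^(−n) for θ ≥ max(xᵢ), zero otherwise. Here max(xᵢ) = 7.93.
Posterior ∝ θ^(−3) · θ^(−6) = θ^(−9) on θ ≥ max(1.7, 7.93) = 7.93.
This density is strictly decreasing in θ, so the posterior mode lies at the lower boundary of the support.

θ̂_MAP = 7.93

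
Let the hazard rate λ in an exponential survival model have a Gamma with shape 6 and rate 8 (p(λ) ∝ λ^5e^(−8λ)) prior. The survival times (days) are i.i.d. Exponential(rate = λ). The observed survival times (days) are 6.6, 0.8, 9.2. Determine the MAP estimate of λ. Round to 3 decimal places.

The Exponential(rate=λ) likelihood is ∝ λ^n e^(−λΣtᵢ). Here n = 3 and Σtᵢ = 6.6 + 0.8 + 9.2 = 16.6.
Posterior ∝ λ^5e^(−8λ) · λ^3e^(−16.6λ) = λ^8e^(−24.6λ), i.e. Gamma(9, 24.6).
Mode = (a−1)/b = 8/24.6 ≈ 0.325.

λ̂_MAP = 0.325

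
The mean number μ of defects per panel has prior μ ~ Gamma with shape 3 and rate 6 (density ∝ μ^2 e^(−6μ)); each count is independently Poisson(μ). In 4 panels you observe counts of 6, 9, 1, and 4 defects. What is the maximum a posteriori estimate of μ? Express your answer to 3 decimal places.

Σxᵢ = 6+9+1+4 = 20, with n = 4.
Posterior ∝ μ^2e^(−6μ) · μ^20e^(−4μ) = μ^22e^(−10μ), i.e. Gamma(shape=23, rate=10).
The mode of a Gamma(a, b) with a ≥ 1 (shape–rate) is (a−1)/b = 22/10 ≈ 2.200.

μ̂_MAP = 2.200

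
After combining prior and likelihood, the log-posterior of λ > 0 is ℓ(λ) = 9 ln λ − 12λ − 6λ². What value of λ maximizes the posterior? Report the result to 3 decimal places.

ℓ'(λ) = 9/λ − 12 − 12λ. Setting this to zero and multiplying by λ: 12λ² + 12λ − 9 = 0.
λ = (−12 + √(12² + 4·12·9)) / (2·12) = (−12 + √576) / 24 = (−12 + 24)/24 = 1/2.
ℓ''(λ) = −9/λ² − 12 < 0, confirming a maximum.

λ̂_MAP = 0.500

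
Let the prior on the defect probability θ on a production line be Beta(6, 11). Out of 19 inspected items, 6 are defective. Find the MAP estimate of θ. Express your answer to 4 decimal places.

Prior: Beta(6, 11).
Data: 6 successes in 19 trials. The binomial likelihood contributes θ^6(1−θ)^13, so the posterior is Beta(6+6, 11+13) = Beta(12, 24).
For Beta(a, b) with a, b > 1 the mode is (a−1)/(a+b−2) = 11/34 ≈ 0.3235.

θ̂_MAP = 0.3235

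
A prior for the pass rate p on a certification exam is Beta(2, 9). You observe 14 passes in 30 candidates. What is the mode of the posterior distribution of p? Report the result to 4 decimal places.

Prior: Beta(2, 9).
Data: 14 successes in 30 trials. The binomial likelihood contributes p^14(1−p)^16, so the posterior is Beta(2+14, 9+16) = Beta(16, 25).
For Beta(a, b) with a, b > 1 the mode is (a−1)/(a+b−2) = 15/39 ≈ 0.3846.

p̂_MAP = 0.3846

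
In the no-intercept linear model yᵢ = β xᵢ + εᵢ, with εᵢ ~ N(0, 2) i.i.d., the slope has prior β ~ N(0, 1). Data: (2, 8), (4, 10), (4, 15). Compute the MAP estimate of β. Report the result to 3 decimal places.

β̂_MAP = 3.053

log p(β | y) = −Σ(yᵢ − βxᵢ)²/(2·2) − β²/(2·1) + const.
Setting the derivative to zero: Σxᵢ(yᵢ − βxᵢ)/2 − β/1 = 0, so β = Σxᵢyᵢ / (Σxᵢ² + σ²/τ²).
Σxᵢyᵢ = 2·8 + 4·10 + 4·15 = 116; Σxᵢ² = 36; σ²/τ² = 2.
β̂_MAP = 116 / (36 + 2) = 116/38 ≈ 3.053.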